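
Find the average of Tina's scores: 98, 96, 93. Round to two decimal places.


Add the scores:
98 + 96 + 93 = 287
Divide by the number of tests:
287 / 3 = 95.6666... ≈ 95.67

95.67


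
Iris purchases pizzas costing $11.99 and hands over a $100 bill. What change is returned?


Start with the amount paid:
$100
Subtract the price:
$100 - $11.99 = $88.01

$88.01


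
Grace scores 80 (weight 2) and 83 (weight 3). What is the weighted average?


Weighted sum:
2 x 80 + 3 x 83 = 409
Total weight:
2 + 3 = 5
Weighted average:
409 / 5 = 81.8

81.8


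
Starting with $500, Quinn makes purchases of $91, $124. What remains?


Add up expenses:
$91 + $124 = $215
Subtract from budget:
$500 - $215 = $285

$285


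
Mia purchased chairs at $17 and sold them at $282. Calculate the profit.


Selling price = $282
Cost price = $17
Profit = selling price - cost price:
Profit = $282 - $17 = $265

$265


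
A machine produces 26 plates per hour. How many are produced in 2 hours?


Production rate: 26 plates per hour
Time: 2 hours
Total: 26 x 2 = 52 plates

52 plates


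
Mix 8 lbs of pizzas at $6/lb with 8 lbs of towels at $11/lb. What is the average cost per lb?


Cost of pizzas:
8 x $6 = $48
Cost of towels:
8 x $11 = $88
Total cost: $48 + $88 = $136
Total weight: 16 lbs
Average: $136 / 16 = $8.50/lb

$8.50/lb


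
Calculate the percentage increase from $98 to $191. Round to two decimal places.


Find the absolute change:
|191 - 98| = 93
Divide by original and multiply by 100:
93 / 98 x 100 = 94.8979...% ≈ 94.9%

94.9%


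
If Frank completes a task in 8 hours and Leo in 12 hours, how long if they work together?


Frank's rate: 1/8 of the job per hour
Leo's rate: 1/12 of the job per hour
Combined rate: 1/8 + 1/12 = 5/24 per hour
Time = 1 / (5/24) = 24/5 = 4.8 hours

4.8 hours


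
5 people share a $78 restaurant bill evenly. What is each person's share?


Total bill: $78
Number of people: 5
Each pays: $78 / 5 = $15.60

$15.60


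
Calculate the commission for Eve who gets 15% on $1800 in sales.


Convert rate to decimal:
15% = 0.15
Multiply by sales:
$1800 x 0.15 = $270

$270


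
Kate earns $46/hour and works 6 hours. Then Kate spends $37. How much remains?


Calculate earnings:
6 x $46 = $276
Subtract spending:
$276 - $37 = $239

$239


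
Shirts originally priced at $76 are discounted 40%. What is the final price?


Calculate the discount amount:
40% of $76 = $30.40
Subtract from original:
$76 - $30.40 = $45.60

$45.60


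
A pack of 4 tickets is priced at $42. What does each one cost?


Total cost: $42
Number of items: 4
Unit price: $42 / 4 = $10.50

$10.50


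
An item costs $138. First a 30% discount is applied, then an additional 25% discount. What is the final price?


First discount:
30% of $138 = $41.40
Price after first discount:
$138 - $41.40 = $96.60
Second discount:
25% of $96.60 = $24.15
Final price:
$96.60 - $24.15 = $72.45

$72.45


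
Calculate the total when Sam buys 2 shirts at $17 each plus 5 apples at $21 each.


Cost of shirts:
2 x $17 = $34
Cost of apples:
5 x $21 = $105
Add both:
$34 + $105 = $139

$139


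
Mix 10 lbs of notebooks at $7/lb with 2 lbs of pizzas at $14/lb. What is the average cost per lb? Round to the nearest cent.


Cost of notebooks:
10 x $7 = $70
Cost of pizzas:
2 x $14 = $28
Total cost: $70 + $28 = $98
Total weight: 12 lbs
Average: $98 / 12 = $8.1666... ≈ $8.17/lb

$8.17/lb


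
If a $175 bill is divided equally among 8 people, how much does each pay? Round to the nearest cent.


Total bill: $175
Number of people: 8
Each pays: $175 / 8 = $21.875 ≈ $21.88

$21.88


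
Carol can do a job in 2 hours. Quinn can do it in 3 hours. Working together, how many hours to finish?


Carol's rate: 1/2 of the job per hour
Quinn's rate: 1/3 of the job per hour
Combined rate: 1/2 + 1/3 = 5/6 per hour
Time = 1 / (5/6) = 6/5 = 1.2 hours

1.2 hours


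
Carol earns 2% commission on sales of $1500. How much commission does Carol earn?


Convert rate to decimal:
2% = 0.02
Multiply by sales:
$1500 x 0.02 = $30

$30


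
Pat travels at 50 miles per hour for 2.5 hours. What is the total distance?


Use the formula: distance = speed x time
Speed = 50 mph, Time = 2.5 hours
50 x 2.5 = 125 miles

125 miles


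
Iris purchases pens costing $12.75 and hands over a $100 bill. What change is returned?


Start with the amount paid:
$100
Subtract the price:
$100 - $12.75 = $87.25

$87.25


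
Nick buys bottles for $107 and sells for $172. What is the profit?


Selling price = $172
Cost price = $107
Profit = selling price - cost price:
Profit = $172 - $107 = $65

$65


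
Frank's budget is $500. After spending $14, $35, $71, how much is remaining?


Add up expenses:
$14 + $35 + $71 = $120
Subtract from budget:
$500 - $120 = $380

$380


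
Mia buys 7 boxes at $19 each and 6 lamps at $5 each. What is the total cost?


Cost of boxes:
7 x $19 = $133
Cost of lamps:
6 x $5 = $30
Add both:
$133 + $30 = $163

$163


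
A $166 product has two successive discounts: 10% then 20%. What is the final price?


First discount:
10% of $166 = $16.60
Price after first discount:
$166 - $16.60 = $149.40
Second discount:
20% of $149.40 = $29.88
Final price:
$149.40 - $29.88 = $119.52

$119.52


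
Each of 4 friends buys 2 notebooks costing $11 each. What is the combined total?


Cost per person:
2 x $11 = $22
Group total:
4 x $22 = $88

$88


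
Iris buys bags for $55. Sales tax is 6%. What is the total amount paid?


Calculate the tax:
6% of $55 = $3.30
Add tax to price:
$55 + $3.30 = $58.30

$58.30


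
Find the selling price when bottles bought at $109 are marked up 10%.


Calculate the markup amount:
10% of $109 = $10.90
Add to cost:
$109 + $10.90 = $119.90

$119.90


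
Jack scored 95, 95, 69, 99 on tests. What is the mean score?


Add the scores:
95 + 95 + 69 + 99 = 358
Divide by the number of tests:
358 / 4 = 89.5

89.5


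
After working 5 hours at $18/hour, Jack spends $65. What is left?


Calculate earnings:
5 x $18 = $90
Subtract spending:
$90 - $65 = $25

$25


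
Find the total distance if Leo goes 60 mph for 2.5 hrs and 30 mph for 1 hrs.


Leg 1 distance:
60 x 2.5 = 150 miles
Leg 2 distance:
30 x 1 = 30 miles
Total distance:
150 + 30 = 180 miles

180 miles


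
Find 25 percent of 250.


Convert percentage to decimal:
25% = 0.25
Multiply:
250 x 0.25 = 62.5

62.5


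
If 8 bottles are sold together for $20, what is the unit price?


Total cost: $20
Number of items: 8
Unit price: $20 / 8 = $2.50

$2.50


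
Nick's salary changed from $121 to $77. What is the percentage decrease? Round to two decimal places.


Find the absolute change:
|77 - 121| = 44
Divide by original and multiply by 100:
44 / 121 x 100 = 36.3636...% ≈ 36.36%

36.36%


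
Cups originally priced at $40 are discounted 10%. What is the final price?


Calculate the discount amount:
10% of $40 = $4
Subtract from original:
$40 - $4 = $36

$36


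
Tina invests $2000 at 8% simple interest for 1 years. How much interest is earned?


Use the formula I = P x R x T / 100
P x R x T = 2000 x 8 x 1 = 16000
I = 16000 / 100 = $160

$160


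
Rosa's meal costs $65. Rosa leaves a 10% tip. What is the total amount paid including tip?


Calculate the tip:
10% of $65 = $6.50
Add tip to meal cost:
$65 + $6.50 = $71.50

$71.50


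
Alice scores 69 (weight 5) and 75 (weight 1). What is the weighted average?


Weighted sum:
5 x 69 + 1 x 75 = 420
Total weight:
5 + 1 = 6
Weighted average:
420 / 6 = 70

70


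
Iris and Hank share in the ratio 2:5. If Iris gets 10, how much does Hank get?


Find the multiplier:
10 / 2 = 5
Apply to Hank's share:
5 x 5 = 25

25


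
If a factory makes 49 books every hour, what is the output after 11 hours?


Production rate: 49 books per hour
Time: 11 hours
Total: 49 x 11 = 539 books

539 books


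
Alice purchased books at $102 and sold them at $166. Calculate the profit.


Selling price = $166
Cost price = $102
Profit = selling price - cost price:
Profit = $166 - $102 = $64

$64


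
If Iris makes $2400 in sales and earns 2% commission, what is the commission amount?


Convert rate to decimal:
2% = 0.02
Multiply by sales:
$2400 x 0.02 = $48

$48


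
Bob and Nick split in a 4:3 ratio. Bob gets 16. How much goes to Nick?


Find the multiplier:
16 / 4 = 4
Apply to Nick's share:
3 x 4 = 12

12


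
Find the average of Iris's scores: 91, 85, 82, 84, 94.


Add the scores:
91 + 85 + 82 + 84 + 94 = 436
Divide by the number of tests:
436 / 5 = 87.2

87.2


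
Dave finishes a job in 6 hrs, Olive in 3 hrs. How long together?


Dave's rate: 1/6 of the job per hour
Olive's rate: 1/3 of the job per hour
Combined rate: 1/6 + 1/3 = 1/2 per hour
Time = 1 / (1/2) = 2 hours

2 hours


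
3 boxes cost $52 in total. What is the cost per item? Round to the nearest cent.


Total cost: $52
Number of items: 3
Unit price: $52 / 3 = $17.3333... ≈ $17.33

$17.33


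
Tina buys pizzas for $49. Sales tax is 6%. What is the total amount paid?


Calculate the tax:
6% of $49 = $2.94
Add tax to price:
$49 + $2.94 = $51.94

$51.94


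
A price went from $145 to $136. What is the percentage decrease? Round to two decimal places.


Find the absolute change:
|136 - 145| = 9
Divide by original and multiply by 100:
9 / 145 x 100 = 6.2068...% ≈ 6.21%

6.21%


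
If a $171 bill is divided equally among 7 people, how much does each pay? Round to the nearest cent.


Total bill: $171
Number of people: 7
Each pays: $171 / 7 = $24.4285... ≈ $24.43

$24.43


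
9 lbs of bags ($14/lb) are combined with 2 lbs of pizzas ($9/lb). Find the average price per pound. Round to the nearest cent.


Cost of bags:
9 x $14 = $126
Cost of pizzas:
2 x $9 = $18
Total cost: $126 + $18 = $144
Total weight: 11 lbs
Average: $144 / 11 = $13.0909... ≈ $13.09/lb

$13.09/lb


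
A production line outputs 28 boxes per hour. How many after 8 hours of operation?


Production rate: 28 boxes per hour
Time: 8 hours
Total: 28 x 8 = 224 boxes

224 boxes


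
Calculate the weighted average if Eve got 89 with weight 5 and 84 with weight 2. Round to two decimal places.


Weighted sum:
5 x 89 + 2 x 84 = 613
Total weight:
5 + 2 = 7
Weighted average:
613 / 7 = 87.5714... ≈ 87.57

87.57


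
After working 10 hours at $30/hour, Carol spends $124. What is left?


Calculate earnings:
10 x $30 = $300
Subtract spending:
$300 - $124 = $176

$176


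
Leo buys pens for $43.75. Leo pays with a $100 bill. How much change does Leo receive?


Start with the amount paid:
$100
Subtract the price:
$100 - $43.75 = $56.25

$56.25


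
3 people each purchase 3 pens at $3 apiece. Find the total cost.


Cost per person:
3 x $3 = $9
Group total:
3 x $9 = $27

$27


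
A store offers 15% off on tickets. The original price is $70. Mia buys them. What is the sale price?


Calculate the discount amount:
15% of $70 = $10.50
Subtract from original:
$70 - $10.50 = $59.50

$59.50


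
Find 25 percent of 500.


Convert percentage to decimal:
25% = 0.25
Multiply:
500 x 0.25 = 125

125


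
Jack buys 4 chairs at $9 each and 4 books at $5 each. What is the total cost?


Cost of chairs:
4 x $9 = $36
Cost of books:
4 x $5 = $20
Add both:
$36 + $20 = $56

$56


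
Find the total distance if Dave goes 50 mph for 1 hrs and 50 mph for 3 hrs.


Leg 1 distance:
50 x 1 = 50 miles
Leg 2 distance:
50 x 3 = 150 miles
Total distance:
50 + 150 = 200 miles

200 miles


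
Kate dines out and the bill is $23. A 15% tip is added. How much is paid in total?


Calculate the tip:
15% of $23 = $3.45
Add tip to meal cost:
$23 + $3.45 = $26.45

$26.45


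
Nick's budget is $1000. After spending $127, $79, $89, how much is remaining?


Add up expenses:
$127 + $79 + $89 = $295
Subtract from budget:
$1000 - $295 = $705

$705


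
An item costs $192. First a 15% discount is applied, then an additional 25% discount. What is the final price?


First discount:
15% of $192 = $28.80
Price after first discount:
$192 - $28.80 = $163.20
Second discount:
25% of $163.20 = $40.80
Final price:
$163.20 - $40.80 = $122.40

$122.40


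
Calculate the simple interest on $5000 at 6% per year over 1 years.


Use the formula I = P x R x T / 100
P x R x T = 5000 x 6 x 1 = 30000
I = 30000 / 100 = $300

$300


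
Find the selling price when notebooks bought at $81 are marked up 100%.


Calculate the markup amount:
100% of $81 = $81
Add to cost:
$81 + $81 = $162

$162


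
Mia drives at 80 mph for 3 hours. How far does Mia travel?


Use the formula: distance = speed x time
Speed = 80 mph, Time = 3 hours
80 x 3 = 240 miles

240 miles


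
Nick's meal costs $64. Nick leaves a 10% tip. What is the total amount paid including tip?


Calculate the tip:
10% of $64 = $6.40
Add tip to meal cost:
$64 + $6.40 = $70.40

$70.40


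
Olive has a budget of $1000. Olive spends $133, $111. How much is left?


Add up expenses:
$133 + $111 = $244
Subtract from budget:
$1000 - $244 = $756

$756


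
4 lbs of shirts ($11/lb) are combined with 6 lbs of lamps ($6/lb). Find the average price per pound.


Cost of shirts:
4 x $11 = $44
Cost of lamps:
6 x $6 = $36
Total cost: $44 + $36 = $80
Total weight: 10 lbs
Average: $80 / 10 = $8/lb

$8/lb


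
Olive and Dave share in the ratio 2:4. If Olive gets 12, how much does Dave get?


Find the multiplier:
12 / 2 = 6
Apply to Dave's share:
4 x 6 = 24

24


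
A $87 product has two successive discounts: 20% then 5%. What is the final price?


First discount:
20% of $87 = $17.40
Price after first discount:
$87 - $17.40 = $69.60
Second discount:
5% of $69.60 = $3.48
Final price:
$69.60 - $3.48 = $66.12

$66.12


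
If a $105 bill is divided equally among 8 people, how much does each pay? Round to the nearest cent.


Total bill: $105
Number of people: 8
Each pays: $105 / 8 = $13.125 ≈ $13.13

$13.13


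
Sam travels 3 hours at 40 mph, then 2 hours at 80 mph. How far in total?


Leg 1 distance:
40 x 3 = 120 miles
Leg 2 distance:
80 x 2 = 160 miles
Total distance:
120 + 160 = 280 miles

280 miles


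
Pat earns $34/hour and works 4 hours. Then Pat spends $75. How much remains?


Calculate earnings:
4 x $34 = $136
Subtract spending:
$136 - $75 = $61

$61


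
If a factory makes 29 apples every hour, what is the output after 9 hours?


Production rate: 29 apples per hour
Time: 9 hours
Total: 29 x 9 = 261 apples

261 apples


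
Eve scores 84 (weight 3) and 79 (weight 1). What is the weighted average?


Weighted sum:
3 x 84 + 1 x 79 = 331
Total weight:
3 + 1 = 4
Weighted average:
331 / 4 = 82.75

82.75


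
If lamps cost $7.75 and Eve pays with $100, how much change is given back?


Start with the amount paid:
$100
Subtract the price:
$100 - $7.75 = $92.25

$92.25


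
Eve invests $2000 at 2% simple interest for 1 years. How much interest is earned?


Use the formula I = P x R x T / 100
P x R x T = 2000 x 2 x 1 = 4000
I = 4000 / 100 = $40

$40


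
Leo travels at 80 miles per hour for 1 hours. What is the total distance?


Use the formula: distance = speed x time
Speed = 80 mph, Time = 1 hours
80 x 1 = 80 miles

80 miles


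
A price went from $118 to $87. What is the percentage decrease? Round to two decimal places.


Find the absolute change:
|87 - 118| = 31
Divide by original and multiply by 100:
31 / 118 x 100 = 26.2711...% ≈ 26.27%

26.27%


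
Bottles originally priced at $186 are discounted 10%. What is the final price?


Calculate the discount amount:
10% of $186 = $18.60
Subtract from original:
$186 - $18.60 = $167.40

$167.40


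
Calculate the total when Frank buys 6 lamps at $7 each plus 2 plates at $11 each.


Cost of lamps:
6 x $7 = $42
Cost of plates:
2 x $11 = $22
Add both:
$42 + $22 = $64

$64


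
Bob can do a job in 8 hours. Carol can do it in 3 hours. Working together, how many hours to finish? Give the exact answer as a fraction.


Bob's rate: 1/8 of the job per hour
Carol's rate: 1/3 of the job per hour
Combined rate: 1/8 + 1/3 = 11/24 per hour
Time = 1 / (11/24) = 24/11 hours (≈ 2.18 hours)

24/11 hours


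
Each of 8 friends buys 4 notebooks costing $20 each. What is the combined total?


Cost per person:
4 x $20 = $80
Group total:
8 x $80 = $640

$640


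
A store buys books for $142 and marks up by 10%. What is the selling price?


Calculate the markup amount:
10% of $142 = $14.20
Add to cost:
$142 + $14.20 = $156.20

$156.20


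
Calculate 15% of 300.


Convert percentage to decimal:
15% = 0.15
Multiply:
300 x 0.15 = 45

45


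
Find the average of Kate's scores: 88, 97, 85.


Add the scores:
88 + 97 + 85 = 270
Divide by the number of tests:
270 / 3 = 90

90


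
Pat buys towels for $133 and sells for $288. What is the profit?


Selling price = $288
Cost price = $133
Profit = selling price - cost price:
Profit = $288 - $133 = $155

$155


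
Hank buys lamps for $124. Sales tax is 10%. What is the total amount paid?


Calculate the tax:
10% of $124 = $12.40
Add tax to price:
$124 + $12.40 = $136.40

$136.40


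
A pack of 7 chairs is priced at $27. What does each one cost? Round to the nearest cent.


Total cost: $27
Number of items: 7
Unit price: $27 / 7 = $3.8571... ≈ $3.86

$3.86


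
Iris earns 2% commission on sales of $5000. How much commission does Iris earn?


Convert rate to decimal:
2% = 0.02
Multiply by sales:
$5000 x 0.02 = $100

$100


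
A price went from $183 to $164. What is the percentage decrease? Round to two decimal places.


Find the absolute change:
|164 - 183| = 19
Divide by original and multiply by 100:
19 / 183 x 100 = 10.3825...% ≈ 10.38%

10.38%


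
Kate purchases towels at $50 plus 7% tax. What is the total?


Calculate the tax:
7% of $50 = $3.50
Add tax to price:
$50 + $3.50 = $53.50

$53.50


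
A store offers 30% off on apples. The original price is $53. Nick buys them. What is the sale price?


Calculate the discount amount:
30% of $53 = $15.90
Subtract from original:
$53 - $15.90 = $37.10

$37.10


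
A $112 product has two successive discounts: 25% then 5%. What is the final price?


First discount:
25% of $112 = $28
Price after first discount:
$112 - $28 = $84
Second discount:
5% of $84 = $4.20
Final price:
$84 - $4.20 = $79.80

$79.80


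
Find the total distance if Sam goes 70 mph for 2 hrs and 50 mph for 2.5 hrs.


Leg 1 distance:
70 x 2 = 140 miles
Leg 2 distance:
50 x 2.5 = 125 miles
Total distance:
140 + 125 = 265 miles

265 miles


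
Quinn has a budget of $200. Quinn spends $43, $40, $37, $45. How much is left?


Add up expenses:
$43 + $40 + $37 + $45 = $165
Subtract from budget:
$200 - $165 = $35

$35


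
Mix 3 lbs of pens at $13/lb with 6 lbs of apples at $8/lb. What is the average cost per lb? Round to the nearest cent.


Cost of pens:
3 x $13 = $39
Cost of apples:
6 x $8 = $48
Total cost: $39 + $48 = $87
Total weight: 9 lbs
Average: $87 / 9 = $9.6666... ≈ $9.67/lb

$9.67/lb


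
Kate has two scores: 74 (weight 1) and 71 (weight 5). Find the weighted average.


Weighted sum:
1 x 74 + 5 x 71 = 429
Total weight:
1 + 5 = 6
Weighted average:
429 / 6 = 71.5

71.5


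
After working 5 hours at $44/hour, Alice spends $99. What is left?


Calculate earnings:
5 x $44 = $220
Subtract spending:
$220 - $99 = $121

$121


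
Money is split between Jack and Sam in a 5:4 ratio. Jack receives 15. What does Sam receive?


Find the multiplier:
15 / 5 = 3
Apply to Sam's share:
4 x 3 = 12

12


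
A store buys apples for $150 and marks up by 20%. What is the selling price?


Calculate the markup amount:
20% of $150 = $30
Add to cost:
$150 + $30 = $180

$180


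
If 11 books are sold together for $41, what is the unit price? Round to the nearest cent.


Total cost: $41
Number of items: 11
Unit price: $41 / 11 = $3.7272... ≈ $3.73

$3.73


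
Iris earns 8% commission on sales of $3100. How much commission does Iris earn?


Convert rate to decimal:
8% = 0.08
Multiply by sales:
$3100 x 0.08 = $248

$248


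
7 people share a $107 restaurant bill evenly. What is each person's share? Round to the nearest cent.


Total bill: $107
Number of people: 7
Each pays: $107 / 7 = $15.2857... ≈ $15.29

$15.29


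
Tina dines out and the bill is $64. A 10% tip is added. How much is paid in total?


Calculate the tip:
10% of $64 = $6.40
Add tip to meal cost:
$64 + $6.40 = $70.40

$70.40


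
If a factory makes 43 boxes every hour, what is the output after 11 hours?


Production rate: 43 boxes per hour
Time: 11 hours
Total: 43 x 11 = 473 boxes

473 boxes


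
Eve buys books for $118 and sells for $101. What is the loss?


Selling price = $101
Cost price = $118
Loss = cost price - selling price:
Loss = $118 - $101 = $17

$17


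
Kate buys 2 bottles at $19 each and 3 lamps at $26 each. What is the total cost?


Cost of bottles:
2 x $19 = $38
Cost of lamps:
3 x $26 = $78
Add both:
$38 + $78 = $116

$116


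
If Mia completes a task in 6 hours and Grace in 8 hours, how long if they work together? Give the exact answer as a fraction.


Mia's rate: 1/6 of the job per hour
Grace's rate: 1/8 of the job per hour
Combined rate: 1/6 + 1/8 = 7/24 per hour
Time = 1 / (7/24) = 24/7 hours (≈ 3.43 hours)

24/7 hours


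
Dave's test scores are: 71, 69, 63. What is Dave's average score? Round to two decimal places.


Add the scores:
71 + 69 + 63 = 203
Divide by the number of tests:
203 / 3 = 67.6666... ≈ 67.67

67.67


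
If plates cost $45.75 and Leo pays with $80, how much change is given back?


Start with the amount paid:
$80
Subtract the price:
$80 - $45.75 = $34.25

$34.25


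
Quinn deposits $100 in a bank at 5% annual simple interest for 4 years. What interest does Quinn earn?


Use the formula I = P x R x T / 100
P x R x T = 100 x 5 x 4 = 2000
I = 2000 / 100 = $20

$20


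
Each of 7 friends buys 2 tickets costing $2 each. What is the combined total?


Cost per person:
2 x $2 = $4
Group total:
7 x $4 = $28

$28


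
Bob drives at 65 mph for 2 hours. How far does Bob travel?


Use the formula: distance = speed x time
Speed = 65 mph, Time = 2 hours
65 x 2 = 130 miles

130 miles


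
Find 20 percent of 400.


Convert percentage to decimal:
20% = 0.2
Multiply:
400 x 0.2 = 80

80


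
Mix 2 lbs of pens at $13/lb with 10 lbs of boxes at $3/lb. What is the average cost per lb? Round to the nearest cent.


Cost of pens:
2 x $13 = $26
Cost of boxes:
10 x $3 = $30
Total cost: $26 + $30 = $56
Total weight: 12 lbs
Average: $56 / 12 = $4.6666... ≈ $4.67/lb

$4.67/lb


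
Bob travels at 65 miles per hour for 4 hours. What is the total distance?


Use the formula: distance = speed x time
Speed = 65 mph, Time = 4 hours
65 x 4 = 260 miles

260 miles


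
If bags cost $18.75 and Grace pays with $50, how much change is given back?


Start with the amount paid:
$50
Subtract the price:
$50 - $18.75 = $31.25

$31.25


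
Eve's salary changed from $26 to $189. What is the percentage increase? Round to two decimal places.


Find the absolute change:
|189 - 26| = 163
Divide by original and multiply by 100:
163 / 26 x 100 = 626.9230...% ≈ 626.92%

626.92%


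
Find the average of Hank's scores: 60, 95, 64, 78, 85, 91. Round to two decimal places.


Add the scores:
60 + 95 + 64 + 78 + 85 + 91 = 473
Divide by the number of tests:
473 / 6 = 78.8333... ≈ 78.83

78.83


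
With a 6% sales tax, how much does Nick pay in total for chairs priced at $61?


Calculate the tax:
6% of $61 = $3.66
Add tax to price:
$61 + $3.66 = $64.66

$64.66


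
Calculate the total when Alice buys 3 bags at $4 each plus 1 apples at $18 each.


Cost of bags:
3 x $4 = $12
Cost of apples:
1 x $18 = $18
Add both:
$12 + $18 = $30

$30


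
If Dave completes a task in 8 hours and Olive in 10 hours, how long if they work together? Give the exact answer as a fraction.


Dave's rate: 1/8 of the job per hour
Olive's rate: 1/10 of the job per hour
Combined rate: 1/8 + 1/10 = 9/40 per hour
Time = 1 / (9/40) = 40/9 hours (≈ 4.44 hours)

40/9 hours


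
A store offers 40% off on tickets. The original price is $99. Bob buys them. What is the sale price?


Calculate the discount amount:
40% of $99 = $39.60
Subtract from original:
$99 - $39.60 = $59.40

$59.40


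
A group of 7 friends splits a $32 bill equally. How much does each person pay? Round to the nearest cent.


Total bill: $32
Number of people: 7
Each pays: $32 / 7 = $4.5714... ≈ $4.57

$4.57


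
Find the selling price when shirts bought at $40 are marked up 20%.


Calculate the markup amount:
20% of $40 = $8
Add to cost:
$40 + $8 = $48

$48


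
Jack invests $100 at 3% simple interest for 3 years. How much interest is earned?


Use the formula I = P x R x T / 100
P x R x T = 100 x 3 x 3 = 900
I = 900 / 100 = $9

$9


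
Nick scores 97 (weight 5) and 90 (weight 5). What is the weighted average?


Weighted sum:
5 x 97 + 5 x 90 = 935
Total weight:
5 + 5 = 10
Weighted average:
935 / 10 = 93.5

93.5


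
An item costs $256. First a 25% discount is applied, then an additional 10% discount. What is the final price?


First discount:
25% of $256 = $64
Price after first discount:
$256 - $64 = $192
Second discount:
10% of $192 = $19.20
Final price:
$192 - $19.20 = $172.80

$172.80


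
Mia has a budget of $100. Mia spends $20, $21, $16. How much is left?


Add up expenses:
$20 + $21 + $16 = $57
Subtract from budget:
$100 - $57 = $43

$43


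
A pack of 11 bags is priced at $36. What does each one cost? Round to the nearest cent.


Total cost: $36
Number of items: 11
Unit price: $36 / 11 = $3.2727... ≈ $3.27

$3.27


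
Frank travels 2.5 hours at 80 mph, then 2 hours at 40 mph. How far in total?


Leg 1 distance:
80 x 2.5 = 200 miles
Leg 2 distance:
40 x 2 = 80 miles
Total distance:
200 + 80 = 280 miles

280 miles


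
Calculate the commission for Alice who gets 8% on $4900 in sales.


Convert rate to decimal:
8% = 0.08
Multiply by sales:
$4900 x 0.08 = $392

$392


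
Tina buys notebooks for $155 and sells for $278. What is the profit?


Selling price = $278
Cost price = $155
Profit = selling price - cost price:
Profit = $278 - $155 = $123

$123


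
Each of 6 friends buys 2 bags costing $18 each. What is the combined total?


Cost per person:
2 x $18 = $36
Group total:
6 x $36 = $216

$216


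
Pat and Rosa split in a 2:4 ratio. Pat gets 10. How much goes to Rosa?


Find the multiplier:
10 / 2 = 5
Apply to Rosa's share:
4 x 5 = 20

20


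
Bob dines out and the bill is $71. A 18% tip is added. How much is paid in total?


Calculate the tip:
18% of $71 = $12.78
Add tip to meal cost:
$71 + $12.78 = $83.78

$83.78


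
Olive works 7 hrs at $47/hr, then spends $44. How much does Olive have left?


Calculate earnings:
7 x $47 = $329
Subtract spending:
$329 - $44 = $285

$285


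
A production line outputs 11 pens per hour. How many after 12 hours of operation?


Production rate: 11 pens per hour
Time: 12 hours
Total: 11 x 12 = 132 pens

132 pens


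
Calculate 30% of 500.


Convert percentage to decimal:
30% = 0.3
Multiply:
500 x 0.3 = 150

150


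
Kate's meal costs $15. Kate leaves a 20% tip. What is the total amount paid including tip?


Calculate the tip:
20% of $15 = $3
Add tip to meal cost:
$15 + $3 = $18

$18


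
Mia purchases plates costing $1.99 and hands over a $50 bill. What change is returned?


Start with the amount paid:
$50
Subtract the price:
$50 - $1.99 = $48.01

$48.01


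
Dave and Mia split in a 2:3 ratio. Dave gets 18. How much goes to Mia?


Find the multiplier:
18 / 2 = 9
Apply to Mia's share:
3 x 9 = 27

27


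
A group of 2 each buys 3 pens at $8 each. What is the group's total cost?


Cost per person:
3 x $8 = $24
Group total:
2 x $24 = $48

$48


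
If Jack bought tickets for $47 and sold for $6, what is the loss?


Selling price = $6
Cost price = $47
Loss = cost price - selling price:
Loss = $47 - $6 = $41

$41


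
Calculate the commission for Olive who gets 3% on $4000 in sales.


Convert rate to decimal:
3% = 0.03
Multiply by sales:
$4000 x 0.03 = $120

$120


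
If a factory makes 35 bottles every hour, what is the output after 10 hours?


Production rate: 35 bottles per hour
Time: 10 hours
Total: 35 x 10 = 350 bottles

350 bottles


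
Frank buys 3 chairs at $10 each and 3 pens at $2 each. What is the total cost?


Cost of chairs:
3 x $10 = $30
Cost of pens:
3 x $2 = $6
Add both:
$30 + $6 = $36

$36


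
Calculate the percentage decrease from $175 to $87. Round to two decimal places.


Find the absolute change:
|87 - 175| = 88
Divide by original and multiply by 100:
88 / 175 x 100 = 50.2857...% ≈ 50.29%

50.29%


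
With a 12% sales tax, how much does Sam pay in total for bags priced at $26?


Calculate the tax:
12% of $26 = $3.12
Add tax to price:
$26 + $3.12 = $29.12

$29.12


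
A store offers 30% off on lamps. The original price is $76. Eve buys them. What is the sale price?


Calculate the discount amount:
30% of $76 = $22.80
Subtract from original:
$76 - $22.80 = $53.20

$53.20


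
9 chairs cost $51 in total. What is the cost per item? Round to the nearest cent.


Total cost: $51
Number of items: 9
Unit price: $51 / 9 = $5.6666... ≈ $5.67

$5.67


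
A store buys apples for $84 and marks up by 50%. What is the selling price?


Calculate the markup amount:
50% of $84 = $42
Add to cost:
$84 + $42 = $126

$126


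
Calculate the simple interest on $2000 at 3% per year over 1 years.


Use the formula I = P x R x T / 100
P x R x T = 2000 x 3 x 1 = 6000
I = 6000 / 100 = $60

$60


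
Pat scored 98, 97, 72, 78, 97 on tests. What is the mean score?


Add the scores:
98 + 97 + 72 + 78 + 97 = 442
Divide by the number of tests:
442 / 5 = 88.4

88.4


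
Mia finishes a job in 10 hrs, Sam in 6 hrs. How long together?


Mia's rate: 1/10 of the job per hour
Sam's rate: 1/6 of the job per hour
Combined rate: 1/10 + 1/6 = 4/15 per hour
Time = 1 / (4/15) = 15/4 = 3.75 hours

3.75 hours


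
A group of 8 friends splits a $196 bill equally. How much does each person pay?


Total bill: $196
Number of people: 8
Each pays: $196 / 8 = $24.50

$24.50


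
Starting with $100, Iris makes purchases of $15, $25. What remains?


Add up expenses:
$15 + $25 = $40
Subtract from budget:
$100 - $40 = $60

$60


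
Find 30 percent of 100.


Convert percentage to decimal:
30% = 0.3
Multiply:
100 x 0.3 = 30

30


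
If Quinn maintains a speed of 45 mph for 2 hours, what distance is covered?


Use the formula: distance = speed x time
Speed = 45 mph, Time = 2 hours
45 x 2 = 90 miles

90 miles


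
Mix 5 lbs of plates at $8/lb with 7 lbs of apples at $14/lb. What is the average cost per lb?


Cost of plates:
5 x $8 = $40
Cost of apples:
7 x $14 = $98
Total cost: $40 + $98 = $138
Total weight: 12 lbs
Average: $138 / 12 = $11.50/lb

$11.50/lb


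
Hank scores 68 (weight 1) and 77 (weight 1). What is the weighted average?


Weighted sum:
1 x 68 + 1 x 77 = 145
Total weight:
1 + 1 = 2
Weighted average:
145 / 2 = 72.5

72.5


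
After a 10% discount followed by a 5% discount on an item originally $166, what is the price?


First discount:
10% of $166 = $16.60
Price after first discount:
$166 - $16.60 = $149.40
Second discount:
5% of $149.40 = $7.47
Final price:
$149.40 - $7.47 = $141.93

$141.93


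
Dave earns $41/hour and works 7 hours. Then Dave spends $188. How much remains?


Calculate earnings:
7 x $41 = $287
Subtract spending:
$287 - $188 = $99

$99


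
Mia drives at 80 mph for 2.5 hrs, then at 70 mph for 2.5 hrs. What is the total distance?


Leg 1 distance:
80 x 2.5 = 200 miles
Leg 2 distance:
70 x 2.5 = 175 miles
Total distance:
200 + 175 = 375 miles

375 miles


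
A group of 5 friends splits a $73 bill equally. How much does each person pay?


Total bill: $73
Number of people: 5
Each pays: $73 / 5 = $14.60

$14.60


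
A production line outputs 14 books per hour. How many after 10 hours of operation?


Production rate: 14 books per hour
Time: 10 hours
Total: 14 x 10 = 140 books

140 books


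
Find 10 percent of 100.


Convert percentage to decimal:
10% = 0.1
Multiply:
100 x 0.1 = 10

10


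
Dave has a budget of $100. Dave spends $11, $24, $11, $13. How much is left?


Add up expenses:
$11 + $24 + $11 + $13 = $59
Subtract from budget:
$100 - $59 = $41

$41


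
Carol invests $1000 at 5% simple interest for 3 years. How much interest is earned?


Use the formula I = P x R x T / 100
P x R x T = 1000 x 5 x 3 = 15000
I = 15000 / 100 = $150

$150


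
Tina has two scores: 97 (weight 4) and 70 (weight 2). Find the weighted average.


Weighted sum:
4 x 97 + 2 x 70 = 528
Total weight:
4 + 2 = 6
Weighted average:
528 / 6 = 88

88


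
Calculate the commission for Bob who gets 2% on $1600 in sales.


Convert rate to decimal:
2% = 0.02
Multiply by sales:
$1600 x 0.02 = $32

$32


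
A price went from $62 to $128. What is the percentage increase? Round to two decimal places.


Find the absolute change:
|128 - 62| = 66
Divide by original and multiply by 100:
66 / 62 x 100 = 106.4516...% ≈ 106.45%

106.45%


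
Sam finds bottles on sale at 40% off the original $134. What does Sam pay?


Calculate the discount amount:
40% of $134 = $53.60
Subtract from original:
$134 - $53.60 = $80.40

$80.40


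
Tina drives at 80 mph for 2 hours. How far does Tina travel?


Use the formula: distance = speed x time
Speed = 80 mph, Time = 2 hours
80 x 2 = 160 miles

160 miles


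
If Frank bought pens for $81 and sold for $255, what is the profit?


Selling price = $255
Cost price = $81
Profit = selling price - cost price:
Profit = $255 - $81 = $174

$174


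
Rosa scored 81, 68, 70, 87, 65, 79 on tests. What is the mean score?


Add the scores:
81 + 68 + 70 + 87 + 65 + 79 = 450
Divide by the number of tests:
450 / 6 = 75

75


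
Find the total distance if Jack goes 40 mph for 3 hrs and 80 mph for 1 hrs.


Leg 1 distance:
40 x 3 = 120 miles
Leg 2 distance:
80 x 1 = 80 miles
Total distance:
120 + 80 = 200 miles

200 miles


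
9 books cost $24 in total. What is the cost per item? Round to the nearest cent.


Total cost: $24
Number of items: 9
Unit price: $24 / 9 = $2.6666... ≈ $2.67

$2.67


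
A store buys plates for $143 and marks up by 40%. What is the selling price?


Calculate the markup amount:
40% of $143 = $57.20
Add to cost:
$143 + $57.20 = $200.20

$200.20


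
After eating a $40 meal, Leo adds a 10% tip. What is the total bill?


Calculate the tip:
10% of $40 = $4
Add tip to meal cost:
$40 + $4 = $44

$44


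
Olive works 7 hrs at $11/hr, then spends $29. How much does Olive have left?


Calculate earnings:
7 x $11 = $77
Subtract spending:
$77 - $29 = $48

$48


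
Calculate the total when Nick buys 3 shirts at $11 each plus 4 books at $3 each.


Cost of shirts:
3 x $11 = $33
Cost of books:
4 x $3 = $12
Add both:
$33 + $12 = $45

$45


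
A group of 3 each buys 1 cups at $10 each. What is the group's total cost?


Cost per person:
1 x $10 = $10
Group total:
3 x $10 = $30

$30


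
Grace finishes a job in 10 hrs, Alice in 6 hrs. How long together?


Grace's rate: 1/10 of the job per hour
Alice's rate: 1/6 of the job per hour
Combined rate: 1/10 + 1/6 = 4/15 per hour
Time = 1 / (4/15) = 15/4 = 3.75 hours

3.75 hours


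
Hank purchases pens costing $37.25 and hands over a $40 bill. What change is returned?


Start with the amount paid:
$40
Subtract the price:
$40 - $37.25 = $2.75

$2.75


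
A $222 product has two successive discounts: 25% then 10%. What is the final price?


First discount:
25% of $222 = $55.50
Price after first discount:
$222 - $55.50 = $166.50
Second discount:
10% of $166.50 = $16.65
Final price:
$166.50 - $16.65 = $149.85

$149.85


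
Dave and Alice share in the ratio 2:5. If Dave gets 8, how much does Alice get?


Find the multiplier:
8 / 2 = 4
Apply to Alice's share:
5 x 4 = 20

20


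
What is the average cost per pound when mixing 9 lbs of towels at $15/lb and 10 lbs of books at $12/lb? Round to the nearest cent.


Cost of towels:
9 x $15 = $135
Cost of books:
10 x $12 = $120
Total cost: $135 + $120 = $255
Total weight: 19 lbs
Average: $255 / 19 = $13.4210... ≈ $13.42/lb

$13.42/lb


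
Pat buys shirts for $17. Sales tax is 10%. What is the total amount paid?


Calculate the tax:
10% of $17 = $1.70
Add tax to price:
$17 + $1.70 = $18.70

$18.70


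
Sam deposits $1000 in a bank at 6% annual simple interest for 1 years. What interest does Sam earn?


Use the formula I = P x R x T / 100
P x R x T = 1000 x 6 x 1 = 6000
I = 6000 / 100 = $60

$60


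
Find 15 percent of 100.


Convert percentage to decimal:
15% = 0.15
Multiply:
100 x 0.15 = 15

15


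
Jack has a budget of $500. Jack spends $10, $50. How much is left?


Add up expenses:
$10 + $50 = $60
Subtract from budget:
$500 - $60 = $440

$440


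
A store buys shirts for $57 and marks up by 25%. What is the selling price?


Calculate the markup amount:
25% of $57 = $14.25
Add to cost:
$57 + $14.25 = $71.25

$71.25


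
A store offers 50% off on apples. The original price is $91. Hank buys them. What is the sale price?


Calculate the discount amount:
50% of $91 = $45.50
Subtract from original:
$91 - $45.50 = $45.50

$45.50


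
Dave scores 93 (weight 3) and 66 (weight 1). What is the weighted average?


Weighted sum:
3 x 93 + 1 x 66 = 345
Total weight:
3 + 1 = 4
Weighted average:
345 / 4 = 86.25

86.25


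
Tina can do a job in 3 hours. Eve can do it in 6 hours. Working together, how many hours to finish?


Tina's rate: 1/3 of the job per hour
Eve's rate: 1/6 of the job per hour
Combined rate: 1/3 + 1/6 = 1/2 per hour
Time = 1 / (1/2) = 2 hours

2 hours


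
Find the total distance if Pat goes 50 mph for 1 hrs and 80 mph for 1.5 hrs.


Leg 1 distance:
50 x 1 = 50 miles
Leg 2 distance:
80 x 1.5 = 120 miles
Total distance:
50 + 120 = 170 miles

170 miles


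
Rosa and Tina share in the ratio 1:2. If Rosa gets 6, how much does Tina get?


Find the multiplier:
6 / 1 = 6
Apply to Tina's share:
2 x 6 = 12

12


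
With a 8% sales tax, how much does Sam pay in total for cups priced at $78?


Calculate the tax:
8% of $78 = $6.24
Add tax to price:
$78 + $6.24 = $84.24

$84.24


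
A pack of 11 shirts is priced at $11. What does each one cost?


Total cost: $11
Number of items: 11
Unit price: $11 / 11 = $1

$1


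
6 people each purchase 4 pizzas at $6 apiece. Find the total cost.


Cost per person:
4 x $6 = $24
Group total:
6 x $24 = $144

$144


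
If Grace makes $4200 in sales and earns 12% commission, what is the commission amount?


Convert rate to decimal:
12% = 0.12
Multiply by sales:
$4200 x 0.12 = $504

$504


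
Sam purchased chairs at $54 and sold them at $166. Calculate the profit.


Selling price = $166
Cost price = $54
Profit = selling price - cost price:
Profit = $166 - $54 = $112

$112


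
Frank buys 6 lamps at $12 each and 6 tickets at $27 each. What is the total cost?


Cost of lamps:
6 x $12 = $72
Cost of tickets:
6 x $27 = $162
Add both:
$72 + $162 = $234

$234


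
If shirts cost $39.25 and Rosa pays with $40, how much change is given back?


Start with the amount paid:
$40
Subtract the price:
$40 - $39.25 = $0.75

$0.75
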